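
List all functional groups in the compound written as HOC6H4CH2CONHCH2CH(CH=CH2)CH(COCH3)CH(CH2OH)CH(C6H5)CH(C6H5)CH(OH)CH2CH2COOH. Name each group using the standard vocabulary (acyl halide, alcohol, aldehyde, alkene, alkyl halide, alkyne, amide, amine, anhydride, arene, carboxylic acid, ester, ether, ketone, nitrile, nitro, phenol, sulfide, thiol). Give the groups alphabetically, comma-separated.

–OH attached directly to an aromatic ring → phenol (not alcohol); the ring itself is an arene.
–C(=O)–N– linkage → amide (the N is not an amine).
pendant –CH=CH2: C=C double bond → alkene.
pendant –COCH3: carbonyl C bonded to two carbons → ketone.
pendant –CH2OH on an sp³ backbone C → alcohol.
pendant –C6H5: benzene ring → arene.
pendant –C6H5: benzene ring → arene.
–OH on an sp³ carbon → alcohol (secondary).
–COOH: carbonyl C bonded to –OH and C → carboxylic acid (the –OH is not a separate alcohol).

alcohol, alkene, amide, arene, carboxylic acid, ketone, phenol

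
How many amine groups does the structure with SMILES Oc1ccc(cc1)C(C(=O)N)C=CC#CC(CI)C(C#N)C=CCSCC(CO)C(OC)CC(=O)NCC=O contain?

0

Taking each segment in turn:
  HOC6H4: –OH attached directly to an aromatic ring → phenol (not alcohol); the ring itself is an arene.
  CH(CONH2): pendant –CONH2: carbonyl C bonded to C and N → amide.
  CH=CH: C=C double bond → alkene.
  C≡C: C≡C triple bond → alkyne.
  CH(CH2I): pendant –CH2X: halogen on sp³ carbon → alkyl halide.
  CH(CN): pendant –C≡N: nitrile.
  CH=CH: C=C double bond → alkene.
  CH2SCH2: C–S–C linkage → sulfide (thioether).
  CH(CH2OH): pendant –CH2OH on an sp³ backbone C → alcohol.
  CH(OCH3): pendant –OCH3: C–O–C with sp³ C, no adjacent C=O → ether.
  CH2CONHCH2: –C(=O)–N– linkage → amide (the N is not an amine).
  CHO: terminal –CHO: carbonyl C bonded to H and C → aldehyde.
No segment is a amine: CH(CONH2) is amide, not amine; CH(CN) is nitrile, not amine; CH2CONHCH2 is amide, not amine. → 0.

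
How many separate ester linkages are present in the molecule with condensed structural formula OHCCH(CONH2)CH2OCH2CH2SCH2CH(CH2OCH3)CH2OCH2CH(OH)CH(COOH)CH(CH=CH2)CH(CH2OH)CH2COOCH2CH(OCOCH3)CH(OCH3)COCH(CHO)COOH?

terminal –CHO: carbonyl C bonded to H and C → aldehyde.
pendant –CONH2: carbonyl C bonded to C and N → amide.
C–O–C with sp³ carbons on both sides and no adjacent C=O → ether.
C–S–C linkage → sulfide (thioether).
pendant –CH2OCH3: C–O–C linkage → ether.
C–O–C with sp³ carbons on both sides and no adjacent C=O → ether.
–OH on an sp³ carbon → alcohol (secondary).
pendant –COOH: carbonyl C bonded to C and –OH → carboxylic acid.
pendant –CH=CH2: C=C double bond → alkene.
pendant –CH2OH on an sp³ backbone C → alcohol.
–C(=O)–O–C with C on the carbonyl side → ester.
pendant –OC(=O)CH3: an acyloxy group → ester.
pendant –OCH3: C–O–C with sp³ C, no adjacent C=O → ether.
–C(=O)– with carbon on both sides → ketone.
pendant –CHO: carbonyl C bonded to C and H → aldehyde.
–COOH: carbonyl C bonded to –OH and C → carboxylic acid (the –OH is not a separate alcohol).
Ester appears at: CH2COOCH2, CH(OCOCH3) → 2.

2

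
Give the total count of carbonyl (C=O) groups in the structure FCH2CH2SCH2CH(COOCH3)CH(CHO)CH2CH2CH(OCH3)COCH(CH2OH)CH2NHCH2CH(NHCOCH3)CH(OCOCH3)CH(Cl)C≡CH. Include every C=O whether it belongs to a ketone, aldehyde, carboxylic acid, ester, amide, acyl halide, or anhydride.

CH(COOCH3): ester, 1 C=O (running total 1).
CH(CHO): aldehyde, 1 C=O (running total 2).
CO: ketone, 1 C=O (running total 3).
CH(NHCOCH3): amide, 1 C=O (running total 4).
CH(OCOCH3): ester, 1 C=O (running total 5).

5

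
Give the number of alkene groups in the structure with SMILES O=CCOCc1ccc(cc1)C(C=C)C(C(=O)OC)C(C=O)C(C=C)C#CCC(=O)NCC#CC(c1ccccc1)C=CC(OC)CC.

3

terminal –CHO: carbonyl C bonded to H and C → aldehyde.
C–O–C with sp³ carbons on both sides and no adjacent C=O → ether.
para-disubstituted benzene ring → arene.
pendant –CH=CH2: C=C double bond → alkene.
pendant –COOCH3: carbonyl C bonded to C and –OCH3 → ester.
pendant –CHO: carbonyl C bonded to C and H → aldehyde.
pendant –CH=CH2: C=C double bond → alkene.
C≡C triple bond → alkyne.
–C(=O)–N– linkage → amide (the N is not an amine).
C≡C triple bond → alkyne.
pendant –C6H5: benzene ring → arene.
C=C double bond → alkene.
pendant –OCH3: C–O–C with sp³ C, no adjacent C=O → ether.
Alkene appears at: CH(CH=CH2), CH(CH=CH2), CH=CH → 3.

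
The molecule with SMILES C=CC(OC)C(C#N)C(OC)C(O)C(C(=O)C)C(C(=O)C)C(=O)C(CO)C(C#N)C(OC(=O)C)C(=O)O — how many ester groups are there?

1

C=C double bond → alkene.
pendant –OCH3: C–O–C with sp³ C, no adjacent C=O → ether.
pendant –C≡N: nitrile.
pendant –OCH3: C–O–C with sp³ C, no adjacent C=O → ether.
–OH on an sp³ carbon → alcohol (secondary).
pendant –COCH3: carbonyl C bonded to two carbons → ketone.
pendant –COCH3: carbonyl C bonded to two carbons → ketone.
–C(=O)– with carbon on both sides → ketone.
pendant –CH2OH on an sp³ backbone C → alcohol.
pendant –C≡N: nitrile.
pendant –OC(=O)CH3: an acyloxy group → ester.
–COOH: carbonyl C bonded to –OH and C → carboxylic acid (the –OH is not a separate alcohol).
Ester appears at: CH(OCOCH3) → 1.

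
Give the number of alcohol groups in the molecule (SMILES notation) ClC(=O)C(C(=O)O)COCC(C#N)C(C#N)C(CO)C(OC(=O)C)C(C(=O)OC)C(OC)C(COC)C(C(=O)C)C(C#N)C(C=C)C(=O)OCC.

1

–C(=O)Cl: carbonyl C bonded to C and to a halogen → acyl halide (not alkyl halide).
pendant –COOH: carbonyl C bonded to C and –OH → carboxylic acid.
C–O–C with sp³ carbons on both sides and no adjacent C=O → ether.
pendant –C≡N: nitrile.
pendant –C≡N: nitrile.
pendant –CH2OH on an sp³ backbone C → alcohol.
pendant –OC(=O)CH3: an acyloxy group → ester.
pendant –COOCH3: carbonyl C bonded to C and –OCH3 → ester.
pendant –OCH3: C–O–C with sp³ C, no adjacent C=O → ether.
pendant –CH2OCH3: C–O–C linkage → ether.
pendant –COCH3: carbonyl C bonded to two carbons → ketone.
pendant –C≡N: nitrile.
pendant –CH=CH2: C=C double bond → alkene.
–C(=O)OCH2CH3: carbonyl C bonded to C and to –OEt → ester.
Alcohol appears at: CH(CH2OH) → 1.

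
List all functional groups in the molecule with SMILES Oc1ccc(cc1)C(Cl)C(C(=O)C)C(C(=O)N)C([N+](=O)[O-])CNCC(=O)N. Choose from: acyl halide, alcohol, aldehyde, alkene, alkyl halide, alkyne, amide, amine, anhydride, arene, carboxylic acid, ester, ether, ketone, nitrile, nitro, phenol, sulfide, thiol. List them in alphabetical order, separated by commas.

Working along the chain:
  HOC6H4: –OH attached directly to an aromatic ring → phenol (not alcohol); the ring itself is an arene.
  CH(Cl): halogen on an sp³ carbon → alkyl halide.
  CH(COCH3): pendant –COCH3: carbonyl C bonded to two carbons → ketone.
  CH(CONH2): pendant –CONH2: carbonyl C bonded to C and N → amide.
  CH(NO2): –NO2 on an sp³ carbon → nitro (the N=O is not a carbonyl).
  CH2NHCH2: C–N–C with sp³ carbons and no adjacent C=O → amine (secondary).
  CONH2: –C(=O)NH2: carbonyl C bonded to C and to N → amide (the N is not a separate amine).

alkyl halide, amide, amine, arene, ketone, nitro, phenol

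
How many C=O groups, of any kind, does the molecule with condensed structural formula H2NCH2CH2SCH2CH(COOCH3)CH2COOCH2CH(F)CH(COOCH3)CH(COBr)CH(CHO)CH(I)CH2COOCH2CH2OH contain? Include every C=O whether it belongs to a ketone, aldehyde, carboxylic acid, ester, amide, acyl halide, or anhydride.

CH(COOCH3): ester, 1 C=O (running total 1).
CH2COOCH2: ester, 1 C=O (running total 2).
CH(COOCH3): ester, 1 C=O (running total 3).
CH(COBr): acyl halide, 1 C=O (running total 4).
CH(CHO): aldehyde, 1 C=O (running total 5).
CH2COOCH2: ester, 1 C=O (running total 6).

6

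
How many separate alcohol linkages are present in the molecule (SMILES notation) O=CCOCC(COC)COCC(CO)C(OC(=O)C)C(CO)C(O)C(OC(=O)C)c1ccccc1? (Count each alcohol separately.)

Working along the chain:
  OHC: terminal –CHO: carbonyl C bonded to H and C → aldehyde.
  CH2OCH2: C–O–C with sp³ carbons on both sides and no adjacent C=O → ether.
  CH(CH2OCH3): pendant –CH2OCH3: C–O–C linkage → ether.
  CH2OCH2: C–O–C with sp³ carbons on both sides and no adjacent C=O → ether.
  CH(CH2OH): pendant –CH2OH on an sp³ backbone C → alcohol.
  CH(OCOCH3): pendant –OC(=O)CH3: an acyloxy group → ester.
  CH(CH2OH): pendant –CH2OH on an sp³ backbone C → alcohol.
  CH(OH): –OH on an sp³ carbon → alcohol (secondary).
  CH(OCOCH3): pendant –OC(=O)CH3: an acyloxy group → ester.
  C6H5: –C6H5 phenyl ring → arene.
Alcohol appears at: CH(CH2OH), CH(CH2OH), CH(OH) → 3.

3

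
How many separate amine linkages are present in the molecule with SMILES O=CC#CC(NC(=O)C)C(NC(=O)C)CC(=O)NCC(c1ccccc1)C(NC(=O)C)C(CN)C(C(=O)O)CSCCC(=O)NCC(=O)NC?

terminal –CHO: carbonyl C bonded to H and C → aldehyde.
C≡C triple bond → alkyne.
pendant –NHC(=O)CH3: N bonded to a carbonyl → amide (not amine).
pendant –NHC(=O)CH3: N bonded to a carbonyl → amide (not amine).
–C(=O)–N– linkage → amide (the N is not an amine).
pendant –C6H5: benzene ring → arene.
pendant –NHC(=O)CH3: N bonded to a carbonyl → amide (not amine).
pendant –CH2NH2: N on sp³ C, no adjacent C=O → amine.
pendant –COOH: carbonyl C bonded to C and –OH → carboxylic acid.
C–S–C linkage → sulfide (thioether).
–C(=O)–N– linkage → amide (the N is not an amine).
–C(=O)NHCH3: carbonyl C bonded to C and to N → amide (the N is not an amine).
Amine appears at: CH(CH2NH2) → 1.

1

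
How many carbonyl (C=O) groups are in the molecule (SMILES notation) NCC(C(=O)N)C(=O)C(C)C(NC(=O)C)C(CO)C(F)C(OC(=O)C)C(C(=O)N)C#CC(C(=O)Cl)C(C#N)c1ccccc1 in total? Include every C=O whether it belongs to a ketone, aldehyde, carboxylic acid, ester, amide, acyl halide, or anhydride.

CH(CONH2): amide, 1 C=O (running total 1).
CO: ketone, 1 C=O (running total 2).
CH(NHCOCH3): amide, 1 C=O (running total 3).
CH(OCOCH3): ester, 1 C=O (running total 4).
CH(CONH2): amide, 1 C=O (running total 5).
CH(COCl): acyl halide, 1 C=O (running total 6).

6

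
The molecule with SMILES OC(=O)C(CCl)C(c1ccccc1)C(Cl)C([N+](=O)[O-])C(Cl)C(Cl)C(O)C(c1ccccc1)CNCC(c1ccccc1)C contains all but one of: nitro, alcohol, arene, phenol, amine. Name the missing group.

alcohol: present (CH(OH) — –OH on an sp³ carbon → alcohol (secondary)).
amine: present (CH2NHCH2 — C–N–C with sp³ carbons and no adjacent C=O → amine (secondary)).
nitro: present (CH(NO2) — –NO2 on an sp³ carbon → nitro (the N=O is not a carbonyl)).
arene: present (CH(C6H5) — pendant –C6H5: benzene ring → arene).
phenol: absent. In CH(OH), the –OH is on an sp³ carbon, not on an aromatic ring, so it is an alcohol.

phenol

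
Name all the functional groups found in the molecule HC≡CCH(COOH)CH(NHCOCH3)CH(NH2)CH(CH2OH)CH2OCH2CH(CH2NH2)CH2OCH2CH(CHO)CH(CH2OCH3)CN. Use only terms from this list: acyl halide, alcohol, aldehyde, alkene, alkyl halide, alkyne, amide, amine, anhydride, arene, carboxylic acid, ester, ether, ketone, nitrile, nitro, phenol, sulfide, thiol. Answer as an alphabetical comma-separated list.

C≡C triple bond → alkyne.
pendant –COOH: carbonyl C bonded to C and –OH → carboxylic acid.
pendant –NHC(=O)CH3: N bonded to a carbonyl → amide (not amine).
–NH2 on an sp³ carbon with no adjacent C=O → amine.
pendant –CH2OH on an sp³ backbone C → alcohol.
C–O–C with sp³ carbons on both sides and no adjacent C=O → ether.
pendant –CH2NH2: N on sp³ C, no adjacent C=O → amine.
C–O–C with sp³ carbons on both sides and no adjacent C=O → ether.
pendant –CHO: carbonyl C bonded to C and H → aldehyde.
pendant –CH2OCH3: C–O–C linkage → ether.
–C≡N: carbon triple-bonded to nitrogen → nitrile.

alcohol, aldehyde, alkyne, amide, amine, carboxylic acid, ether, nitrile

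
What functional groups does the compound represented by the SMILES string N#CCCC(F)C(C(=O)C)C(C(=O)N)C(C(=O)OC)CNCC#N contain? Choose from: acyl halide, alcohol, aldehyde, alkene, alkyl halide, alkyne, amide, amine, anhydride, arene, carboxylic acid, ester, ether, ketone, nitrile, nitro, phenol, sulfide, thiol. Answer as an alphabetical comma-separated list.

alkyl halide, amide, amine, ester, ketone, nitrile

Working along the chain:
  N≡C: N≡C–: carbon triple-bonded to nitrogen → nitrile.
  CH(F): halogen on an sp³ carbon → alkyl halide.
  CH(COCH3): pendant –COCH3: carbonyl C bonded to two carbons → ketone.
  CH(CONH2): pendant –CONH2: carbonyl C bonded to C and N → amide.
  CH(COOCH3): pendant –COOCH3: carbonyl C bonded to C and –OCH3 → ester.
  CH2NHCH2: C–N–C with sp³ carbons and no adjacent C=O → amine (secondary).
  CN: –C≡N: carbon triple-bonded to nitrogen → nitrile.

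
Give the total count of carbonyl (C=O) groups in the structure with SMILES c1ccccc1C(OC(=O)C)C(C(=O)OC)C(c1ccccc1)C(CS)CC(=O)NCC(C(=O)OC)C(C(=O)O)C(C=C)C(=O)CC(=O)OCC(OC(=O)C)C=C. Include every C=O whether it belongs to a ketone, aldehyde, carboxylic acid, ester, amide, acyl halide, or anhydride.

8

CH(OCOCH3): ester, 1 C=O (running total 1).
CH(COOCH3): ester, 1 C=O (running total 2).
CH2CONHCH2: amide, 1 C=O (running total 3).
CH(COOCH3): ester, 1 C=O (running total 4).
CH(COOH): carboxylic acid, 1 C=O (running total 5).
CO: ketone, 1 C=O (running total 6).
CH2COOCH2: ester, 1 C=O (running total 7).
CH(OCOCH3): ester, 1 C=O (running total 8).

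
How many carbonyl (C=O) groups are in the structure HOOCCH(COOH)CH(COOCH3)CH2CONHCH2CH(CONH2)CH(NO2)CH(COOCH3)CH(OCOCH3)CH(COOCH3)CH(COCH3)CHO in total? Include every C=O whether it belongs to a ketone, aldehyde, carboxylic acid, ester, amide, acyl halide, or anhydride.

10

HOOC: carboxylic acid, 1 C=O (running total 1).
CH(COOH): carboxylic acid, 1 C=O (running total 2).
CH(COOCH3): ester, 1 C=O (running total 3).
CH2CONHCH2: amide, 1 C=O (running total 4).
CH(CONH2): amide, 1 C=O (running total 5).
CH(COOCH3): ester, 1 C=O (running total 6).
CH(OCOCH3): ester, 1 C=O (running total 7).
CH(COOCH3): ester, 1 C=O (running total 8).
CH(COCH3): ketone, 1 C=O (running total 9).
CHO: aldehyde, 1 C=O (running total 10).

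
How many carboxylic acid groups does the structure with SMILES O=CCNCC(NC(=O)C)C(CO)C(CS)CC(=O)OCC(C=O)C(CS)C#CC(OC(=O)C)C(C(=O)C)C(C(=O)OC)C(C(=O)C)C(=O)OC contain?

Working along the chain:
  OHC: terminal –CHO: carbonyl C bonded to H and C → aldehyde.
  CH2NHCH2: C–N–C with sp³ carbons and no adjacent C=O → amine (secondary).
  CH(NHCOCH3): pendant –NHC(=O)CH3: N bonded to a carbonyl → amide (not amine).
  CH(CH2OH): pendant –CH2OH on an sp³ backbone C → alcohol.
  CH(CH2SH): pendant –CH2SH → thiol.
  CH2COOCH2: –C(=O)–O–C with C on the carbonyl side → ester.
  CH(CHO): pendant –CHO: carbonyl C bonded to C and H → aldehyde.
  CH(CH2SH): pendant –CH2SH → thiol.
  C≡C: C≡C triple bond → alkyne.
  CH(OCOCH3): pendant –OC(=O)CH3: an acyloxy group → ester.
  CH(COCH3): pendant –COCH3: carbonyl C bonded to two carbons → ketone.
  CH(COOCH3): pendant –COOCH3: carbonyl C bonded to C and –OCH3 → ester.
  CH(COCH3): pendant –COCH3: carbonyl C bonded to two carbons → ketone.
  COOCH3: –C(=O)OCH3: carbonyl C bonded to C and to –OCH3 → ester (not ketone + ether).
No segment is a carboxylic acid: OHC is aldehyde, not carboxylic acid; CH(NHCOCH3) is amide, not carboxylic acid; CH(CH2OH) is alcohol, not carboxylic acid. → 0.

0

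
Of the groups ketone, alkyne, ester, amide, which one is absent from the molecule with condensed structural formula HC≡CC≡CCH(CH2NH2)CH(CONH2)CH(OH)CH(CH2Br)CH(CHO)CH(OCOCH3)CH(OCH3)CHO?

alkyne: present (HC≡C — C≡C triple bond → alkyne).
ester: present (CH(OCOCH3) — pendant –OC(=O)CH3: an acyloxy group → ester).
amide: present (CH(CONH2) — pendant –CONH2: carbonyl C bonded to C and N → amide).
ketone: absent. In CH(OCOCH3), the C=O is bonded to an –O–C group, which defines an ester, not a ketone. In CH(CONH2), the C=O is bonded to nitrogen, which defines an amide, not a ketone. In each of CH(CHO) and CHO, the carbonyl carbon carries an H, so it is an aldehyde, not a ketone.

ketone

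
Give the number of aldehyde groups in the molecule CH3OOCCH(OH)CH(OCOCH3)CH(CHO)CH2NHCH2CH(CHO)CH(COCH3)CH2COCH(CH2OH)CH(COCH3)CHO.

3

CH3O–C(=O)–: carbonyl C bonded to C and to –OCH3 → ester (not ketone + ether).
–OH on an sp³ carbon → alcohol (secondary).
pendant –OC(=O)CH3: an acyloxy group → ester.
pendant –CHO: carbonyl C bonded to C and H → aldehyde.
C–N–C with sp³ carbons and no adjacent C=O → amine (secondary).
pendant –CHO: carbonyl C bonded to C and H → aldehyde.
pendant –COCH3: carbonyl C bonded to two carbons → ketone.
–C(=O)– with carbon on both sides → ketone.
pendant –CH2OH on an sp³ backbone C → alcohol.
pendant –COCH3: carbonyl C bonded to two carbons → ketone.
terminal –CHO: carbonyl C bonded to H and C → aldehyde.
Aldehyde appears at: CH(CHO), CH(CHO), CHO → 3.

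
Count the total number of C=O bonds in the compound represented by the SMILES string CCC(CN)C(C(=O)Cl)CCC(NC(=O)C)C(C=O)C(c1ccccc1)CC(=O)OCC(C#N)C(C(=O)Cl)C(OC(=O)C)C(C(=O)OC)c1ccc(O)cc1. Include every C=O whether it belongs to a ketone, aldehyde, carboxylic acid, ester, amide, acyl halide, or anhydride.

CH(COCl): acyl halide, 1 C=O (running total 1).
CH(NHCOCH3): amide, 1 C=O (running total 2).
CH(CHO): aldehyde, 1 C=O (running total 3).
CH2COOCH2: ester, 1 C=O (running total 4).
CH(COCl): acyl halide, 1 C=O (running total 5).
CH(OCOCH3): ester, 1 C=O (running total 6).
CH(COOCH3): ester, 1 C=O (running total 7).

7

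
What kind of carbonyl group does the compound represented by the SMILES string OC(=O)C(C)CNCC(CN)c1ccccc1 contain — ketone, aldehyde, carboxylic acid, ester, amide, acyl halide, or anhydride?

The carbonyl is in the HOOC segment: –COOH: carbonyl C bonded to –OH and C → carboxylic acid (the –OH is not a separate alcohol).

carboxylic acid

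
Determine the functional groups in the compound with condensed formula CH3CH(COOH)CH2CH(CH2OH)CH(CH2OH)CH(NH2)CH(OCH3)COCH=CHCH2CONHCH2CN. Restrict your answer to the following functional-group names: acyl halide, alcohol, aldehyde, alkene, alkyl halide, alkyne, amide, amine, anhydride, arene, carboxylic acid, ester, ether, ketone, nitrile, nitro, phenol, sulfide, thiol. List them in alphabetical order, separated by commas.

alcohol, alkene, amide, amine, carboxylic acid, ether, ketone, nitrile

Reading the structure from left to right:
  CH(COOH): pendant –COOH: carbonyl C bonded to C and –OH → carboxylic acid.
  CH(CH2OH): pendant –CH2OH on an sp³ backbone C → alcohol.
  CH(CH2OH): pendant –CH2OH on an sp³ backbone C → alcohol.
  CH(NH2): –NH2 on an sp³ carbon with no adjacent C=O → amine.
  CH(OCH3): pendant –OCH3: C–O–C with sp³ C, no adjacent C=O → ether.
  CO: –C(=O)– with carbon on both sides → ketone.
  CH=CH: C=C double bond → alkene.
  CH2CONHCH2: –C(=O)–N– linkage → amide (the N is not an amine).
  CN: –C≡N: carbon triple-bonded to nitrogen → nitrile.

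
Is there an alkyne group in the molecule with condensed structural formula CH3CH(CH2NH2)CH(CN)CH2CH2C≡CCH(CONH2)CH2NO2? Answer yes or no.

Working along the chain:
  CH(CH2NH2): pendant –CH2NH2: N on sp³ C, no adjacent C=O → amine.
  CH(CN): pendant –C≡N: nitrile.
  C≡C: C≡C triple bond → alkyne.
  CH(CONH2): pendant –CONH2: carbonyl C bonded to C and N → amide.
  CH2NO2: –NO2 on carbon → nitro group.
The C≡C segment supplies the alkyne: C≡C triple bond → alkyne.

yes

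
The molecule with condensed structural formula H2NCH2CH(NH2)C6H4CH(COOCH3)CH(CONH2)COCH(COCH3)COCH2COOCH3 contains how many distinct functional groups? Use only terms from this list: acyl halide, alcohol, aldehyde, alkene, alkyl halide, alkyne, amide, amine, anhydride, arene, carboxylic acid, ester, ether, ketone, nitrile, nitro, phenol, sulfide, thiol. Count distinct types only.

5

–NH2 on an sp³ carbon with no adjacent C=O → amine.
–NH2 on an sp³ carbon with no adjacent C=O → amine.
para-disubstituted benzene ring → arene.
pendant –COOCH3: carbonyl C bonded to C and –OCH3 → ester.
pendant –CONH2: carbonyl C bonded to C and N → amide.
–C(=O)– with carbon on both sides → ketone.
pendant –COCH3: carbonyl C bonded to two carbons → ketone.
–C(=O)– with carbon on both sides → ketone.
–C(=O)OCH3: carbonyl C bonded to C and to –OCH3 → ester (not ketone + ether).
Distinct types present: amide, amine, arene, ester, ketone.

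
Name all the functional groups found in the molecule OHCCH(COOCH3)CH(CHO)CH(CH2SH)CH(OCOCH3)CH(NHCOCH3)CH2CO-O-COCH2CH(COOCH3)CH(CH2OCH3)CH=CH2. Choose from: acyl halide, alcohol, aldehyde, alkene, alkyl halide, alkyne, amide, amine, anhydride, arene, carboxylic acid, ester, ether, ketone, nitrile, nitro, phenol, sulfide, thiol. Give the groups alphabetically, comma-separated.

aldehyde, alkene, amide, anhydride, ester, ether, thiol

Reading the structure from left to right:
  OHC: terminal –CHO: carbonyl C bonded to H and C → aldehyde.
  CH(COOCH3): pendant –COOCH3: carbonyl C bonded to C and –OCH3 → ester.
  CH(CHO): pendant –CHO: carbonyl C bonded to C and H → aldehyde.
  CH(CH2SH): pendant –CH2SH → thiol.
  CH(OCOCH3): pendant –OC(=O)CH3: an acyloxy group → ester.
  CH(NHCOCH3): pendant –NHC(=O)CH3: N bonded to a carbonyl → amide (not amine).
  CH2CO-O-COCH2: two acyl groups sharing one oxygen, –C(=O)–O–C(=O)– → anhydride.
  CH(COOCH3): pendant –COOCH3: carbonyl C bonded to C and –OCH3 → ester.
  CH(CH2OCH3): pendant –CH2OCH3: C–O–C linkage → ether.
  CH=CH2: C=C double bond → alkene.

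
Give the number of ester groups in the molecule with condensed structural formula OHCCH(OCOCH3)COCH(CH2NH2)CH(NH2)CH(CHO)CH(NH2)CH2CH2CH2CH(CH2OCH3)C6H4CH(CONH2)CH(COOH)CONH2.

terminal –CHO: carbonyl C bonded to H and C → aldehyde.
pendant –OC(=O)CH3: an acyloxy group → ester.
–C(=O)– with carbon on both sides → ketone.
pendant –CH2NH2: N on sp³ C, no adjacent C=O → amine.
–NH2 on an sp³ carbon with no adjacent C=O → amine.
pendant –CHO: carbonyl C bonded to C and H → aldehyde.
–NH2 on an sp³ carbon with no adjacent C=O → amine.
pendant –CH2OCH3: C–O–C linkage → ether.
para-disubstituted benzene ring → arene.
pendant –CONH2: carbonyl C bonded to C and N → amide.
pendant –COOH: carbonyl C bonded to C and –OH → carboxylic acid.
–C(=O)NH2: carbonyl C bonded to C and to N → amide (the N is not a separate amine).
Ester appears at: CH(OCOCH3) → 1.

1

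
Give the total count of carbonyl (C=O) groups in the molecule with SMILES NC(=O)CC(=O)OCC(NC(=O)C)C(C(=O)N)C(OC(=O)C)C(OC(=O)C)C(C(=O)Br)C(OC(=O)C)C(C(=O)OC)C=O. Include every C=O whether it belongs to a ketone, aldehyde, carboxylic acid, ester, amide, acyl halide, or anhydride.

H2NCO: amide, 1 C=O (running total 1).
CH2COOCH2: ester, 1 C=O (running total 2).
CH(NHCOCH3): amide, 1 C=O (running total 3).
CH(CONH2): amide, 1 C=O (running total 4).
CH(OCOCH3): ester, 1 C=O (running total 5).
CH(OCOCH3): ester, 1 C=O (running total 6).
CH(COBr): acyl halide, 1 C=O (running total 7).
CH(OCOCH3): ester, 1 C=O (running total 8).
CH(COOCH3): ester, 1 C=O (running total 9).
CHO: aldehyde, 1 C=O (running total 10).

10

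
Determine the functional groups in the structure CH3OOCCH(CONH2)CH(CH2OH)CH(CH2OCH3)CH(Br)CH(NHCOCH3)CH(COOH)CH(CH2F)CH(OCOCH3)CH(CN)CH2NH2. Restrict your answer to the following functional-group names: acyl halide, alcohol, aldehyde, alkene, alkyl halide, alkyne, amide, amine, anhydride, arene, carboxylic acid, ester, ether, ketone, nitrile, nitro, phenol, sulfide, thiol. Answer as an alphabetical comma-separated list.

Taking each segment in turn:
  CH3OOC: CH3O–C(=O)–: carbonyl C bonded to C and to –OCH3 → ester (not ketone + ether).
  CH(CONH2): pendant –CONH2: carbonyl C bonded to C and N → amide.
  CH(CH2OH): pendant –CH2OH on an sp³ backbone C → alcohol.
  CH(CH2OCH3): pendant –CH2OCH3: C–O–C linkage → ether.
  CH(Br): halogen on an sp³ carbon → alkyl halide.
  CH(NHCOCH3): pendant –NHC(=O)CH3: N bonded to a carbonyl → amide (not amine).
  CH(COOH): pendant –COOH: carbonyl C bonded to C and –OH → carboxylic acid.
  CH(CH2F): pendant –CH2X: halogen on sp³ carbon → alkyl halide.
  CH(OCOCH3): pendant –OC(=O)CH3: an acyloxy group → ester.
  CH(CN): pendant –C≡N: nitrile.
  CH2NH2: –NH2 on an sp³ carbon with no adjacent C=O → amine.

alcohol, alkyl halide, amide, amine, carboxylic acid, ester, ether, nitrile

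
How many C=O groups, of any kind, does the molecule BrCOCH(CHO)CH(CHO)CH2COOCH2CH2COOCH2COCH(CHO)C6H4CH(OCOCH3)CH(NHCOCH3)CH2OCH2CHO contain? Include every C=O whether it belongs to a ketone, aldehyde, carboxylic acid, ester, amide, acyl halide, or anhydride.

BrCO: acyl halide, 1 C=O (running total 1).
CH(CHO): aldehyde, 1 C=O (running total 2).
CH(CHO): aldehyde, 1 C=O (running total 3).
CH2COOCH2: ester, 1 C=O (running total 4).
CH2COOCH2: ester, 1 C=O (running total 5).
CO: ketone, 1 C=O (running total 6).
CH(CHO): aldehyde, 1 C=O (running total 7).
CH(OCOCH3): ester, 1 C=O (running total 8).
CH(NHCOCH3): amide, 1 C=O (running total 9).
CHO: aldehyde, 1 C=O (running total 10).

10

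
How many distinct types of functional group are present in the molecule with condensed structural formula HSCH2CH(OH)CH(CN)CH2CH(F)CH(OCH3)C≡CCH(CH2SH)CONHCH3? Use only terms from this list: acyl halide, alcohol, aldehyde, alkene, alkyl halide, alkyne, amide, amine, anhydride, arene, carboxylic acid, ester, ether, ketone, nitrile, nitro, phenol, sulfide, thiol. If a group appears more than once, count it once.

7

–SH on an sp³ carbon → thiol.
–OH on an sp³ carbon → alcohol (secondary).
pendant –C≡N: nitrile.
halogen on an sp³ carbon → alkyl halide.
pendant –OCH3: C–O–C with sp³ C, no adjacent C=O → ether.
C≡C triple bond → alkyne.
pendant –CH2SH → thiol.
–C(=O)NHCH3: carbonyl C bonded to C and to N → amide (the N is not an amine).
Distinct types present: alcohol, alkyl halide, alkyne, amide, ether, nitrile, thiol.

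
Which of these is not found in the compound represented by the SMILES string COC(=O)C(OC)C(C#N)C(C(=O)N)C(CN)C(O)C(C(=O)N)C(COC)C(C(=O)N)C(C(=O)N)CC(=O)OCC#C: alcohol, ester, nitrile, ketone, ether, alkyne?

ketone

ester: present (CH3OOC — CH3O–C(=O)–: carbonyl C bonded to C and to –OCH3 → ester (not ketone + ether)).
nitrile: present (CH(CN) — pendant –C≡N: nitrile).
alcohol: present (CH(OH) — –OH on an sp³ carbon → alcohol (secondary)).
ether: present (CH(OCH3) — pendant –OCH3: C–O–C with sp³ C, no adjacent C=O → ether).
alkyne: present (C≡CH — C≡C triple bond → alkyne).
ketone: absent. In each of CH3OOC and CH2COOCH2, the C=O is bonded to an –O–C group, which defines an ester, not a ketone. In CH(CONH2), the C=O is bonded to nitrogen, which defines an amide, not a ketone.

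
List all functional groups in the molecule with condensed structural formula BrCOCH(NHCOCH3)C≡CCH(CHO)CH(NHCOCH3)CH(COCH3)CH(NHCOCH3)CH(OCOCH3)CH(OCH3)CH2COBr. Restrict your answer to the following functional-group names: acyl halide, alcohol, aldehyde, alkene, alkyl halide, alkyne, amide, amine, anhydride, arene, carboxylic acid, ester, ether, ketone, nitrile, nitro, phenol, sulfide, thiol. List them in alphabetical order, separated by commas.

acyl halide, aldehyde, alkyne, amide, ester, ether, ketone

–C(=O)Br: carbonyl C bonded to C and to a halogen → acyl halide (not alkyl halide).
pendant –NHC(=O)CH3: N bonded to a carbonyl → amide (not amine).
C≡C triple bond → alkyne.
pendant –CHO: carbonyl C bonded to C and H → aldehyde.
pendant –NHC(=O)CH3: N bonded to a carbonyl → amide (not amine).
pendant –COCH3: carbonyl C bonded to two carbons → ketone.
pendant –NHC(=O)CH3: N bonded to a carbonyl → amide (not amine).
pendant –OC(=O)CH3: an acyloxy group → ester.
pendant –OCH3: C–O–C with sp³ C, no adjacent C=O → ether.
–C(=O)Br: carbonyl C bonded to C and to a halogen → acyl halide (not alkyl halide).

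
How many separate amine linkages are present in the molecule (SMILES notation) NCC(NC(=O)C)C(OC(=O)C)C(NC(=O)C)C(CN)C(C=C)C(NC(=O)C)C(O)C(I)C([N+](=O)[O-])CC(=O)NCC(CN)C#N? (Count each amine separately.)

Working along the chain:
  H2NCH2: –NH2 on an sp³ carbon with no adjacent C=O → amine.
  CH(NHCOCH3): pendant –NHC(=O)CH3: N bonded to a carbonyl → amide (not amine).
  CH(OCOCH3): pendant –OC(=O)CH3: an acyloxy group → ester.
  CH(NHCOCH3): pendant –NHC(=O)CH3: N bonded to a carbonyl → amide (not amine).
  CH(CH2NH2): pendant –CH2NH2: N on sp³ C, no adjacent C=O → amine.
  CH(CH=CH2): pendant –CH=CH2: C=C double bond → alkene.
  CH(NHCOCH3): pendant –NHC(=O)CH3: N bonded to a carbonyl → amide (not amine).
  CH(OH): –OH on an sp³ carbon → alcohol (secondary).
  CH(I): halogen on an sp³ carbon → alkyl halide.
  CH(NO2): –NO2 on an sp³ carbon → nitro (the N=O is not a carbonyl).
  CH2CONHCH2: –C(=O)–N– linkage → amide (the N is not an amine).
  CH(CH2NH2): pendant –CH2NH2: N on sp³ C, no adjacent C=O → amine.
  CN: –C≡N: carbon triple-bonded to nitrogen → nitrile.
Amine appears at: H2NCH2, CH(CH2NH2), CH(CH2NH2) → 3.

3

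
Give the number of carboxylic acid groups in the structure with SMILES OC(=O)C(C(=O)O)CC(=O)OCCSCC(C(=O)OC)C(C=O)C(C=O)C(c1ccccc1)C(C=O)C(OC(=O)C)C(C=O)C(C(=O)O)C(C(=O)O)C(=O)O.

5

–COOH: carbonyl C bonded to –OH and C → carboxylic acid (the –OH is not a separate alcohol).
pendant –COOH: carbonyl C bonded to C and –OH → carboxylic acid.
–C(=O)–O–C with C on the carbonyl side → ester.
C–S–C linkage → sulfide (thioether).
pendant –COOCH3: carbonyl C bonded to C and –OCH3 → ester.
pendant –CHO: carbonyl C bonded to C and H → aldehyde.
pendant –CHO: carbonyl C bonded to C and H → aldehyde.
pendant –C6H5: benzene ring → arene.
pendant –CHO: carbonyl C bonded to C and H → aldehyde.
pendant –OC(=O)CH3: an acyloxy group → ester.
pendant –CHO: carbonyl C bonded to C and H → aldehyde.
pendant –COOH: carbonyl C bonded to C and –OH → carboxylic acid.
pendant –COOH: carbonyl C bonded to C and –OH → carboxylic acid.
–COOH: carbonyl C bonded to –OH and C → carboxylic acid (the –OH is not a separate alcohol).
Carboxylic acid appears at: HOOC, CH(COOH), CH(COOH), CH(COOH), COOH → 5.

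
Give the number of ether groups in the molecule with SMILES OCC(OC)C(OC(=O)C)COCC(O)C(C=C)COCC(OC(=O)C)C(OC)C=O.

Working along the chain:
  HOCH2: HO– on an sp³ carbon → alcohol.
  CH(OCH3): pendant –OCH3: C–O–C with sp³ C, no adjacent C=O → ether.
  CH(OCOCH3): pendant –OC(=O)CH3: an acyloxy group → ester.
  CH2OCH2: C–O–C with sp³ carbons on both sides and no adjacent C=O → ether.
  CH(OH): –OH on an sp³ carbon → alcohol (secondary).
  CH(CH=CH2): pendant –CH=CH2: C=C double bond → alkene.
  CH2OCH2: C–O–C with sp³ carbons on both sides and no adjacent C=O → ether.
  CH(OCOCH3): pendant –OC(=O)CH3: an acyloxy group → ester.
  CH(OCH3): pendant –OCH3: C–O–C with sp³ C, no adjacent C=O → ether.
  CHO: terminal –CHO: carbonyl C bonded to H and C → aldehyde.
Ether appears at: CH(OCH3), CH2OCH2, CH2OCH2, CH(OCH3) → 4.

4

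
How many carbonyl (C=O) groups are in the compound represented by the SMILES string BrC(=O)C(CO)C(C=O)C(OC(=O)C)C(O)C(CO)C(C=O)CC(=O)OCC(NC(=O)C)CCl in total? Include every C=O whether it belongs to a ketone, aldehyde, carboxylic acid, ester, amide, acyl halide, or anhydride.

BrCO: acyl halide, 1 C=O (running total 1).
CH(CHO): aldehyde, 1 C=O (running total 2).
CH(OCOCH3): ester, 1 C=O (running total 3).
CH(CHO): aldehyde, 1 C=O (running total 4).
CH2COOCH2: ester, 1 C=O (running total 5).
CH(NHCOCH3): amide, 1 C=O (running total 6).

6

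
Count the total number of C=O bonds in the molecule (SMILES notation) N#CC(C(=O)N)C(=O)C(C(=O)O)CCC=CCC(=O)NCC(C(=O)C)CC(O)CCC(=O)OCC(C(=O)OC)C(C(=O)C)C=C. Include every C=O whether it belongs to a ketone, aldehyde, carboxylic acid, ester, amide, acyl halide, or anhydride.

8

CH(CONH2): amide, 1 C=O (running total 1).
CO: ketone, 1 C=O (running total 2).
CH(COOH): carboxylic acid, 1 C=O (running total 3).
CH2CONHCH2: amide, 1 C=O (running total 4).
CH(COCH3): ketone, 1 C=O (running total 5).
CH2COOCH2: ester, 1 C=O (running total 6).
CH(COOCH3): ester, 1 C=O (running total 7).
CH(COCH3): ketone, 1 C=O (running total 8).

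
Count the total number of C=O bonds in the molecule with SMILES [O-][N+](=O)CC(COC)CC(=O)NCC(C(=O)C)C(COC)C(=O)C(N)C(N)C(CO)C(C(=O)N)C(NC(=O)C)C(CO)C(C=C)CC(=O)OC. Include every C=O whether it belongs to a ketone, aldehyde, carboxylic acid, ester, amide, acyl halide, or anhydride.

6

CH2CONHCH2: amide, 1 C=O (running total 1).
CH(COCH3): ketone, 1 C=O (running total 2).
CO: ketone, 1 C=O (running total 3).
CH(CONH2): amide, 1 C=O (running total 4).
CH(NHCOCH3): amide, 1 C=O (running total 5).
COOCH3: ester, 1 C=O (running total 6).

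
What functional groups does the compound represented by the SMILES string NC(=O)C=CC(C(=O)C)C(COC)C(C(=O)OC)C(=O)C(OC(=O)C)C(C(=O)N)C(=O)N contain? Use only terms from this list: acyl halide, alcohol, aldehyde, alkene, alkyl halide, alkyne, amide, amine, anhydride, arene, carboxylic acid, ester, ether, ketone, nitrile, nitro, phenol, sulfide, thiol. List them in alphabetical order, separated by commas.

Reading the structure from left to right:
  H2NCO: –C(=O)NH2: carbonyl C bonded to C and to N → amide (the N is not a separate amine).
  CH=CH: C=C double bond → alkene.
  CH(COCH3): pendant –COCH3: carbonyl C bonded to two carbons → ketone.
  CH(CH2OCH3): pendant –CH2OCH3: C–O–C linkage → ether.
  CH(COOCH3): pendant –COOCH3: carbonyl C bonded to C and –OCH3 → ester.
  CO: –C(=O)– with carbon on both sides → ketone.
  CH(OCOCH3): pendant –OC(=O)CH3: an acyloxy group → ester.
  CH(CONH2): pendant –CONH2: carbonyl C bonded to C and N → amide.
  CONH2: –C(=O)NH2: carbonyl C bonded to C and to N → amide (the N is not a separate amine).

alkene, amide, ester, ether, ketone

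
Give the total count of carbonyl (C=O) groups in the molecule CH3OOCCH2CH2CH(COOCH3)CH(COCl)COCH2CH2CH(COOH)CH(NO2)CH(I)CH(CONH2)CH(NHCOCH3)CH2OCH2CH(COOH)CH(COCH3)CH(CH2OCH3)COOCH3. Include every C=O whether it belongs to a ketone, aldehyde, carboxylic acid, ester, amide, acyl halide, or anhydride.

CH3OOC: ester, 1 C=O (running total 1).
CH(COOCH3): ester, 1 C=O (running total 2).
CH(COCl): acyl halide, 1 C=O (running total 3).
CO: ketone, 1 C=O (running total 4).
CH(COOH): carboxylic acid, 1 C=O (running total 5).
CH(CONH2): amide, 1 C=O (running total 6).
CH(NHCOCH3): amide, 1 C=O (running total 7).
CH(COOH): carboxylic acid, 1 C=O (running total 8).
CH(COCH3): ketone, 1 C=O (running total 9).
COOCH3: ester, 1 C=O (running total 10).

10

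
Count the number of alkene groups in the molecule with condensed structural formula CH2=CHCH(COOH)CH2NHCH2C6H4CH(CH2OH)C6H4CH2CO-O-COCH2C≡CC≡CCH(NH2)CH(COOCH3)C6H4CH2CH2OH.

Reading the structure from left to right:
  CH2=CH: C=C double bond → alkene.
  CH(COOH): pendant –COOH: carbonyl C bonded to C and –OH → carboxylic acid.
  CH2NHCH2: C–N–C with sp³ carbons and no adjacent C=O → amine (secondary).
  C6H4: para-disubstituted benzene ring → arene.
  CH(CH2OH): pendant –CH2OH on an sp³ backbone C → alcohol.
  C6H4: para-disubstituted benzene ring → arene.
  CH2CO-O-COCH2: two acyl groups sharing one oxygen, –C(=O)–O–C(=O)– → anhydride.
  C≡C: C≡C triple bond → alkyne.
  C≡C: C≡C triple bond → alkyne.
  CH(NH2): –NH2 on an sp³ carbon with no adjacent C=O → amine.
  CH(COOCH3): pendant –COOCH3: carbonyl C bonded to C and –OCH3 → ester.
  C6H4: para-disubstituted benzene ring → arene.
  CH2OH: –OH on an sp³ carbon → alcohol.
Alkene appears at: CH2=CH → 1.

1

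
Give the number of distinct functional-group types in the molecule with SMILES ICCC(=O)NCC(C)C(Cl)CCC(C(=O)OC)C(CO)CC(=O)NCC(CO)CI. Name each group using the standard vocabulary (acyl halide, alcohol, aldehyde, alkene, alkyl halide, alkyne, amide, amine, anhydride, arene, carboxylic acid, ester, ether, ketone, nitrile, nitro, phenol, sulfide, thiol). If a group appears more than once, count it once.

4

Taking each segment in turn:
  ICH2: halogen on an sp³ carbon → alkyl halide.
  CH2CONHCH2: –C(=O)–N– linkage → amide (the N is not an amine).
  CH(Cl): halogen on an sp³ carbon → alkyl halide.
  CH(COOCH3): pendant –COOCH3: carbonyl C bonded to C and –OCH3 → ester.
  CH(CH2OH): pendant –CH2OH on an sp³ backbone C → alcohol.
  CH2CONHCH2: –C(=O)–N– linkage → amide (the N is not an amine).
  CH(CH2OH): pendant –CH2OH on an sp³ backbone C → alcohol.
  CH2I: halogen on an sp³ carbon → alkyl halide.
Distinct types present: alcohol, alkyl halide, amide, ester.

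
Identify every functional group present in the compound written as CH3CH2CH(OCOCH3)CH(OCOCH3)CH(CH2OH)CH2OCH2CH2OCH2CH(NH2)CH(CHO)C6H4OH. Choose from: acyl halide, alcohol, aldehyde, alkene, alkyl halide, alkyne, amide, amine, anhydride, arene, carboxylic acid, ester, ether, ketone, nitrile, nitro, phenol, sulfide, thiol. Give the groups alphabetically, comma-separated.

Taking each segment in turn:
  CH(OCOCH3): pendant –OC(=O)CH3: an acyloxy group → ester.
  CH(OCOCH3): pendant –OC(=O)CH3: an acyloxy group → ester.
  CH(CH2OH): pendant –CH2OH on an sp³ backbone C → alcohol.
  CH2OCH2: C–O–C with sp³ carbons on both sides and no adjacent C=O → ether.
  CH2OCH2: C–O–C with sp³ carbons on both sides and no adjacent C=O → ether.
  CH(NH2): –NH2 on an sp³ carbon with no adjacent C=O → amine.
  CH(CHO): pendant –CHO: carbonyl C bonded to C and H → aldehyde.
  C6H4OH: –OH attached directly to an aromatic ring → phenol (not alcohol); the ring itself is an arene.

alcohol, aldehyde, amine, arene, ester, ether, phenol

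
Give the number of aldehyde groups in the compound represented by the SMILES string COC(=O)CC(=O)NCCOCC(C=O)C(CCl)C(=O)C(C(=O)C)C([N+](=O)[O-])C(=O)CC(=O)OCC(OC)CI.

1

Taking each segment in turn:
  CH3OOC: CH3O–C(=O)–: carbonyl C bonded to C and to –OCH3 → ester (not ketone + ether).
  CH2CONHCH2: –C(=O)–N– linkage → amide (the N is not an amine).
  CH2OCH2: C–O–C with sp³ carbons on both sides and no adjacent C=O → ether.
  CH(CHO): pendant –CHO: carbonyl C bonded to C and H → aldehyde.
  CH(CH2Cl): pendant –CH2X: halogen on sp³ carbon → alkyl halide.
  CO: –C(=O)– with carbon on both sides → ketone.
  CH(COCH3): pendant –COCH3: carbonyl C bonded to two carbons → ketone.
  CH(NO2): –NO2 on an sp³ carbon → nitro (the N=O is not a carbonyl).
  CO: –C(=O)– with carbon on both sides → ketone.
  CH2COOCH2: –C(=O)–O–C with C on the carbonyl side → ester.
  CH(OCH3): pendant –OCH3: C–O–C with sp³ C, no adjacent C=O → ether.
  CH2I: halogen on an sp³ carbon → alkyl halide.
Aldehyde appears at: CH(CHO) → 1.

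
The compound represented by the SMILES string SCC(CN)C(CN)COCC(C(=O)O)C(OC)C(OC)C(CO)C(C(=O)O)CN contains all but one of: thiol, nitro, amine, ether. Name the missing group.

ether: present (CH2OCH2 — C–O–C with sp³ carbons on both sides and no adjacent C=O → ether).
amine: present (CH(CH2NH2) — pendant –CH2NH2: N on sp³ C, no adjacent C=O → amine).
thiol: present (HSCH2 — –SH on an sp³ carbon → thiol).
nitro: no segment matches this pattern.

nitro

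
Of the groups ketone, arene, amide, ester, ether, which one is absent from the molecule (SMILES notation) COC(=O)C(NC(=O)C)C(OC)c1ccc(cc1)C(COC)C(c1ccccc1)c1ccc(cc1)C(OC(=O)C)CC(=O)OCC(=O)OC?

ketone

ester: present (CH3OOC — CH3O–C(=O)–: carbonyl C bonded to C and to –OCH3 → ester (not ketone + ether)).
arene: present (C6H4 — para-disubstituted benzene ring → arene).
ether: present (CH(OCH3) — pendant –OCH3: C–O–C with sp³ C, no adjacent C=O → ether).
amide: present (CH(NHCOCH3) — pendant –NHC(=O)CH3: N bonded to a carbonyl → amide (not amine)).
ketone: absent. In each of CH3OOC, CH(OCOCH3), CH2COOCH2 and COOCH3, the C=O is bonded to an –O–C group, which defines an ester, not a ketone. In CH(NHCOCH3), the C=O is bonded to nitrogen, which defines an amide, not a ketone.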